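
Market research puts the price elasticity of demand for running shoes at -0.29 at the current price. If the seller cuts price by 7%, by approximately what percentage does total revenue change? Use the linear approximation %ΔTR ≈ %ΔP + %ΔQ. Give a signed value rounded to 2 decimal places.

%ΔQ ≈ Ed × %ΔP = (-0.29) × (-7%) = +2.0300%
%ΔTR ≈ %ΔP + %ΔQ = (-7%) + (+2.0300%) = -4.9700%

-4.97%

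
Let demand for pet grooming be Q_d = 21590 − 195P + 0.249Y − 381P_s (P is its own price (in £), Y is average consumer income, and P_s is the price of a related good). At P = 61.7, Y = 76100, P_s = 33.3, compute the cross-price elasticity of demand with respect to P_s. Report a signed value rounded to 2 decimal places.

-0.80

At the given values, Q_d = 21590 − 195(61.7) + 0.249(76100) − 381(33.3) = 15820.1.
∂Q_d/∂P_s = -381.
E = (-381) × (33.3/15820.1) = -0.8019…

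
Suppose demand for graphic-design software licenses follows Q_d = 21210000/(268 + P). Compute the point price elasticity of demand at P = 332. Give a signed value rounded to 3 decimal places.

dQ_d/dP = −21210000/(268 + P)² = -58.9167. At P = 332, Q_d = 35350.
Ed = (dQ_d/dP)·(P/Q_d) = (-58.9167) × (332/35350) = -0.55333…

-0.553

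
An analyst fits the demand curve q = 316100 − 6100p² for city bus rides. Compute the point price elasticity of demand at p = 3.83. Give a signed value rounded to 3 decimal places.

dq/dp = −2·6100·p = -46726. At p = 3.83, q = 226619.71.
Ed = (dq/dp)·(p/q) = (-46726) × (3.83/226619.71) = -0.78969…

-0.790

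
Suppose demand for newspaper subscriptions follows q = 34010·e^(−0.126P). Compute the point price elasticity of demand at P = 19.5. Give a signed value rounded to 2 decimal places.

dq/dP = −0.126·q = -367.211. At P = 19.5, q = 2914.37.
Ed = (dq/dP)·(P/q) = (-367.211) × (19.5/2914.37) = -2.457

-2.46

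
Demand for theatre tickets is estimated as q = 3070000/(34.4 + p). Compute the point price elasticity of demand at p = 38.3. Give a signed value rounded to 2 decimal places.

dq/dp = −3070000/(34.4 + p)² = -580.857. At p = 38.3, q = 42228.3.
Ed = (dq/dp)·(p/q) = (-580.857) × (38.3/42228.3) = -0.5268…

-0.53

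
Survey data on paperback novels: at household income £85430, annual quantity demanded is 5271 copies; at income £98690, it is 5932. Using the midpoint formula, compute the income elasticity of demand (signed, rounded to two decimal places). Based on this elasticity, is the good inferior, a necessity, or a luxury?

%ΔQ = (5932 − 5271)/[( 5271 + 5932)/2] = 661/5601.5 = 0.118004…
%ΔIncome = (98690 − 85430)/[( 85430 + 98690)/2] = 13260/92060 = 0.144036…
E_income = (661/5601.5) / (13260/92060) = 0.8192…
0 < E_income < 1 ⇒ normal good, necessity.

0.82; necessity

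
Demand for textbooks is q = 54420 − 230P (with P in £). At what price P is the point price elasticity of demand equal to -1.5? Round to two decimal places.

141.97

Ed = −230P/(54420 − 230P). Set this equal to -1.5:
230P = 1.5·(54420 − 230P) ⇒ 230P(1 + 1.5) = 1.5·54420
P = 1.5·54420 / (230·2.5) = 141.9652…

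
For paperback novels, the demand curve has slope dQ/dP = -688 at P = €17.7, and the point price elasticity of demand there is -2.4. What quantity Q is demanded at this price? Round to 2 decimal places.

5074.00

Ed = (dQ/dP)·(P/Q) ⇒ Q = (dQ/dP)·P/Ed = (-688)·17.7/(-2.4) = 5074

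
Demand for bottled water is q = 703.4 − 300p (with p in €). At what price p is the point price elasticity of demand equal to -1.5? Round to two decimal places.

Ed = −300p/(703.4 − 300p). Set this equal to -1.5:
300p = 1.5·(703.4 − 300p) ⇒ 300p(1 + 1.5) = 1.5·703.4
p = 1.5·703.4 / (300·2.5) = 1.4068

1.41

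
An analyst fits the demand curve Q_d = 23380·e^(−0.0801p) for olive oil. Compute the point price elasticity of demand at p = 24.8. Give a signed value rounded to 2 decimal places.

-1.99

dQ_d/dp = −0.0801·Q_d = -256.897. At p = 24.8, Q_d = 3207.21.
Ed = (dQ_d/dp)·(p/Q_d) = (-256.897) × (24.8/3207.21) = -1.9864…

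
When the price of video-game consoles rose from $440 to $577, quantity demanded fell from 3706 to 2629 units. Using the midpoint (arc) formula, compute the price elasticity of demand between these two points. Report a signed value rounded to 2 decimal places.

-1.26

%ΔQ = (2629 − 3706) / [(3706 + 2629)/2] = -1077/3167.5 = -0.340015…
%ΔP = (577 − 440) / [(440 + 577)/2] = 137/508.5 = 0.269419…
Arc Ed = %ΔQ / %ΔP = (-1077/3167.5) / (137/508.5) = -1.2620…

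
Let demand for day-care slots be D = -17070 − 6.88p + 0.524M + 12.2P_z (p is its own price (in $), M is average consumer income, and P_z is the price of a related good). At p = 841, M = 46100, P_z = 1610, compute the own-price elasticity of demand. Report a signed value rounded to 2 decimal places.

At the given values, D = -17070 − 6.88(841) + 0.524(46100) + 12.2(1610) = 20942.32.
∂D/∂p = −6.88.
E = (-6.88) × (841/20942.32) = -0.2762…

-0.28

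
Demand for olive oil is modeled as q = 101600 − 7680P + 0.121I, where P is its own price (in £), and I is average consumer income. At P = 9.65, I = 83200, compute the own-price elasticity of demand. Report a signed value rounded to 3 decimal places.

-1.973

At the given values, q = 101600 − 7680(9.65) + 0.121(83200) = 37555.2.
∂q/∂P = −7680.
E = (-7680) × (9.65/37555.2) = -1.97341…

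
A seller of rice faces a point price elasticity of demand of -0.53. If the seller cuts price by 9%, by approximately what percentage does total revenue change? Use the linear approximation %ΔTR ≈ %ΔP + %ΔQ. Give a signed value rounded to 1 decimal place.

%ΔQ ≈ Ed × %ΔP = (-0.53) × (-9%) = +4.7700%
%ΔTR ≈ %ΔP + %ΔQ = (-9%) + (+4.7700%) = -4.2300%

-4.2%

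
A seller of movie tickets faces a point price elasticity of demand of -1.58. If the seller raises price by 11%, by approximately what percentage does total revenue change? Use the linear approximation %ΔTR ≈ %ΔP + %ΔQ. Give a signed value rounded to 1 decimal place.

-6.4%

%ΔQ ≈ Ed × %ΔP = (-1.58) × (+11%) = -17.3800%
%ΔTR ≈ %ΔP + %ΔQ = (+11%) + (-17.3800%) = -6.3800%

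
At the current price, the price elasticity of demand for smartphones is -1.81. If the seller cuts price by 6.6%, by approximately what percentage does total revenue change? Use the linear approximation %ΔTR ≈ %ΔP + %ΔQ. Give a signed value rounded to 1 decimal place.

+5.3%

%ΔQ ≈ Ed × %ΔP = (-1.81) × (-6.6%) = +11.9460%
%ΔTR ≈ %ΔP + %ΔQ = (-6.6%) + (+11.9460%) = +5.3460%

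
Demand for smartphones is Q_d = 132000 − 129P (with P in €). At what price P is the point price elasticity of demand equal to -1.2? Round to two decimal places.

558.14

Ed = −129P/(132000 − 129P). Set this equal to -1.2:
129P = 1.2·(132000 − 129P) ⇒ 129P(1 + 1.2) = 1.2·132000
P = 1.2·132000 / (129·2.2) = 558.1395…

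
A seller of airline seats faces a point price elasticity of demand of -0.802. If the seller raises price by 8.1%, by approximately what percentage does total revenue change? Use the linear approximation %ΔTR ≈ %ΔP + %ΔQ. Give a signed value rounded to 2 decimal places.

+1.60%

%ΔQ ≈ Ed × %ΔP = (-0.802) × (+8.1%) = -6.4962%
%ΔTR ≈ %ΔP + %ΔQ = (+8.1%) + (-6.4962%) = +1.6038%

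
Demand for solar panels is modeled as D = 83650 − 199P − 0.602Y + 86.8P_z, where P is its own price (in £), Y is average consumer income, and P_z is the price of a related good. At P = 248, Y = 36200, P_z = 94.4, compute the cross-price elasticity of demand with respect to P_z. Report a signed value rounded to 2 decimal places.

At the given values, D = 83650 − 199(248) − 0.602(36200) + 86.8(94.4) = 20699.52.
∂D/∂P_z = 86.8.
E = (86.8) × (94.4/20699.52) = 0.3958…

0.40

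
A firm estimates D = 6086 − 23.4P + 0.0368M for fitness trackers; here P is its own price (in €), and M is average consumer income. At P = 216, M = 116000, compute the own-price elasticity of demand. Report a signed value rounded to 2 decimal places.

At the given values, D = 6086 − 23.4(216) + 0.0368(116000) = 5300.4.
∂D/∂P = −23.4.
E = (-23.4) × (216/5300.4) = -0.9535…

-0.95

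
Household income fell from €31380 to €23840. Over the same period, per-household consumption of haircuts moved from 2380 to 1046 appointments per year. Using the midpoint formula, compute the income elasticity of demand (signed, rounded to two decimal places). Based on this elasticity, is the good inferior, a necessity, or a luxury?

%ΔQ = (1046 − 2380)/[( 2380 + 1046)/2] = -1334/1713 = -0.778750…
%ΔIncome = (23840 − 31380)/[( 31380 + 23840)/2] = -7540/27610 = -0.273089…
E_income = (-1334/1713) / (-7540/27610) = 2.8516…
E_income > 1 ⇒ normal good, luxury.

2.85; luxury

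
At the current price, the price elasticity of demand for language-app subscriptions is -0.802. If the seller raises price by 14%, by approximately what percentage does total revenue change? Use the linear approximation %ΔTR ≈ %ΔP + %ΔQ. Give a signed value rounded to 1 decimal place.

+2.8%

%ΔQ ≈ Ed × %ΔP = (-0.802) × (+14%) = -11.2280%
%ΔTR ≈ %ΔP + %ΔQ = (+14%) + (-11.2280%) = +2.7720%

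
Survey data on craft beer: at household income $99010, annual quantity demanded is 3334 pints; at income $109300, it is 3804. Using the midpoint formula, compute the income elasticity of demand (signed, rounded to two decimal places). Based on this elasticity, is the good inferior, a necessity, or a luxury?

1.33; luxury

%ΔQ = (3804 − 3334)/[( 3334 + 3804)/2] = 470/3569 = 0.131689…
%ΔIncome = (109300 − 99010)/[( 99010 + 109300)/2] = 10290/104155 = 0.098795…
E_income = (470/3569) / (10290/104155) = 1.3329…
E_income > 1 ⇒ normal good, luxury.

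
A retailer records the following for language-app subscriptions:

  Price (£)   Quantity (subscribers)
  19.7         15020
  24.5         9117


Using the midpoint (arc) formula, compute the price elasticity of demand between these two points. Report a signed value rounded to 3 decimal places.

%ΔQ = (9117 − 15020) / [(15020 + 9117)/2] = -5903/12068.5 = -0.489124…
%ΔP = (24.5 − 19.7) / [(19.7 + 24.5)/2] = 4.8/22.1 = 0.217194…
Arc Ed = %ΔQ / %ΔP = (-5903/12068.5) / (4.8/22.1) = -2.25201…

-2.252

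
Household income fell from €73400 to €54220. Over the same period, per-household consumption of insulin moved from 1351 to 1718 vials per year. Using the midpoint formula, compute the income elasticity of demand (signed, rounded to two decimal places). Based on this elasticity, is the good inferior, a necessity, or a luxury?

%ΔQ = (1718 − 1351)/[( 1351 + 1718)/2] = 367/1534.5 = 0.239165…
%ΔIncome = (54220 − 73400)/[( 73400 + 54220)/2] = -19180/63810 = -0.300579…
E_income = (367/1534.5) / (-19180/63810) = -0.7956…
E_income < 0 ⇒ inferior good.

-0.80; inferior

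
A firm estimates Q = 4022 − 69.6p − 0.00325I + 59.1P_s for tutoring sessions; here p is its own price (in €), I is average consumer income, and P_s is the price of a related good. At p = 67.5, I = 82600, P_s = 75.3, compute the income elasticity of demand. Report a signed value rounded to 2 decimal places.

At the given values, Q = 4022 − 69.6(67.5) − 0.00325(82600) + 59.1(75.3) = 3505.78.
∂Q/∂I = -0.00325.
E = (-0.00325) × (82600/3505.78) = -0.0765…

-0.08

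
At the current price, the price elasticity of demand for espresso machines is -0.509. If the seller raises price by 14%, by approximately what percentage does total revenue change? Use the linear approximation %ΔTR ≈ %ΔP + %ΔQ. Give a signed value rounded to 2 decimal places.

+6.87%

%ΔQ ≈ Ed × %ΔP = (-0.509) × (+14%) = -7.1260%
%ΔTR ≈ %ΔP + %ΔQ = (+14%) + (-7.1260%) = +6.8740%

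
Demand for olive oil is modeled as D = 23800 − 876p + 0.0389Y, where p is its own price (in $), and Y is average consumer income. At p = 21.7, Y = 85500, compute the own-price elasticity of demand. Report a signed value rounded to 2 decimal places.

-2.34

At the given values, D = 23800 − 876(21.7) + 0.0389(85500) = 8116.75.
∂D/∂p = −876.
E = (-876) × (21.7/8116.75) = -2.3419…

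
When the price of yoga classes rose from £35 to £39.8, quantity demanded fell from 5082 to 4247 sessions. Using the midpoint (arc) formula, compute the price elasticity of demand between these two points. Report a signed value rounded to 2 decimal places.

%ΔQ = (4247 − 5082) / [(5082 + 4247)/2] = -835/4664.5 = -0.179011…
%ΔP = (39.8 − 35) / [(35 + 39.8)/2] = 4.8/37.4 = 0.128342…
Arc Ed = %ΔQ / %ΔP = (-835/4664.5) / (4.8/37.4) = -1.3947…

-1.39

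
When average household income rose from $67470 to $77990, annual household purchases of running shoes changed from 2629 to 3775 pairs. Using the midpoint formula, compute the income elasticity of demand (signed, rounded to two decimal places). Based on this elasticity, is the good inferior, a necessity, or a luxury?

%ΔQ = (3775 − 2629)/[( 2629 + 3775)/2] = 1146/3202 = 0.357901…
%ΔIncome = (77990 − 67470)/[( 67470 + 77990)/2] = 10520/72730 = 0.144644…
E_income = (1146/3202) / (10520/72730) = 2.4743…
E_income > 1 ⇒ normal good, luxury.

2.47; luxury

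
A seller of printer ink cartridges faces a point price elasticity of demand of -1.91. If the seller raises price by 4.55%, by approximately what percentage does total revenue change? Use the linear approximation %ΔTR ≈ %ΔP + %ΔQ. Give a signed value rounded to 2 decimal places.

-4.14%

%ΔQ ≈ Ed × %ΔP = (-1.91) × (+4.55%) = -8.6905%
%ΔTR ≈ %ΔP + %ΔQ = (+4.55%) + (-8.6905%) = -4.1405%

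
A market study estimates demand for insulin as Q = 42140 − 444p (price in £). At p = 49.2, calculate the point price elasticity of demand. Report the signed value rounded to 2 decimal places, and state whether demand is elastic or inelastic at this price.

dQ/dp = −444. At p = 49.2, Q = 42140 − 444(49.2) = 20295.2.
Ed = (dQ/dp)·(p/Q) = −444 × (49.2/20295.2) = -1.0763…
|Ed| = 1.08 > 1, so demand is elastic.

-1.08; elastic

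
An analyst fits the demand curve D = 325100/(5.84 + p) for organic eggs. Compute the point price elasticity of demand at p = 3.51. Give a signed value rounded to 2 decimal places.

-0.38

dD/dp = −325100/(5.84 + p)² = -3718.72. At p = 3.51, D = 34770.1.
Ed = (dD/dp)·(p/D) = (-3718.72) × (3.51/34770.1) = -0.3754…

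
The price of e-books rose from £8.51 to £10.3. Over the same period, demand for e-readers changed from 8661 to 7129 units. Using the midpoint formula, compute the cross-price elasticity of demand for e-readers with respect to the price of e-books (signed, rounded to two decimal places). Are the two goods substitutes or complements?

-1.02; complements

%ΔQ_{e-readers} = (7129 − 8661)/avg = -1532/7895 = -0.194046…
%ΔP_{e-books} = (10.3 − 8.51)/avg = 1.79/9.405 = 0.190324…
E_cross = (-1532/7895) / (1.79/9.405) = -1.0195…
E_cross < 0 ⇒ the goods are complements.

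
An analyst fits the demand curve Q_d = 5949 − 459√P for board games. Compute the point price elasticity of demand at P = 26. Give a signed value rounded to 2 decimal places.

-0.32

dQ_d/dP = −459/(2√P) = -45.0087. At P = 26, Q_d = 3608.55.
Ed = (dQ_d/dP)·(P/Q_d) = (-45.0087) × (26/3608.55) = -0.3242…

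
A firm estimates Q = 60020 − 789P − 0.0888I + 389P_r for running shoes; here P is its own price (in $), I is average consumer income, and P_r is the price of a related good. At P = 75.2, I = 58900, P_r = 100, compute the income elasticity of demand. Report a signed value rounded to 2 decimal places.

-0.15

At the given values, Q = 60020 − 789(75.2) − 0.0888(58900) + 389(100) = 34356.88.
∂Q/∂I = -0.0888.
E = (-0.0888) × (58900/34356.88) = -0.1522…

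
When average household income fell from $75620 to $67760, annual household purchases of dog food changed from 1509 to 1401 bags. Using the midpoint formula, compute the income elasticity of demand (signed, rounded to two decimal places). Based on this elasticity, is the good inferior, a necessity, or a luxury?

%ΔQ = (1401 − 1509)/[( 1509 + 1401)/2] = -108/1455 = -0.074226…
%ΔIncome = (67760 − 75620)/[( 75620 + 67760)/2] = -7860/71690 = -0.109638…
E_income = (-108/1455) / (-7860/71690) = 0.6770…
0 < E_income < 1 ⇒ normal good, necessity.

0.68; necessity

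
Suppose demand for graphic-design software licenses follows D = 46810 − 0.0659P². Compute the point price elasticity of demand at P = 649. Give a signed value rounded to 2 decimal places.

dD/dP = −2·0.0659·P = -85.5382. At P = 649, D = 19052.8541.
Ed = (dD/dP)·(P/D) = (-85.5382) × (649/19052.8541) = -2.9136…

-2.91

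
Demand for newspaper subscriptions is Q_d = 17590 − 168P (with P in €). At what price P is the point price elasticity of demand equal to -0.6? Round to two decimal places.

39.26

Ed = −168P/(17590 − 168P). Set this equal to -0.6:
168P = 0.6·(17590 − 168P) ⇒ 168P(1 + 0.6) = 0.6·17590
P = 0.6·17590 / (168·1.6) = 39.2633…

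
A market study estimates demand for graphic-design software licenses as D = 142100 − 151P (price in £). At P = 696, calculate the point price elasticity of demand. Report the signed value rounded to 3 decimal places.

-2.840

dD/dP = −151. At P = 696, D = 142100 − 151(696) = 37004.
Ed = (dD/dP)·(P/D) = −151 × (696/37004) = -2.84012…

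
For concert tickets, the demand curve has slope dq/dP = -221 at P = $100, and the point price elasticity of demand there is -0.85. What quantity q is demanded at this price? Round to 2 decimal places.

26000.00

Ed = (dq/dP)·(P/q) ⇒ q = (dq/dP)·P/Ed = (-221)·100/(-0.85) = 26000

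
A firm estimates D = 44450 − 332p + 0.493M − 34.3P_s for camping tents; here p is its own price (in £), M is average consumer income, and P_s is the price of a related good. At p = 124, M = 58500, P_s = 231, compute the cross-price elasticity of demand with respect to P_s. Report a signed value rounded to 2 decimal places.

At the given values, D = 44450 − 332(124) + 0.493(58500) − 34.3(231) = 24199.2.
∂D/∂P_s = -34.3.
E = (-34.3) × (231/24199.2) = -0.3274…

-0.33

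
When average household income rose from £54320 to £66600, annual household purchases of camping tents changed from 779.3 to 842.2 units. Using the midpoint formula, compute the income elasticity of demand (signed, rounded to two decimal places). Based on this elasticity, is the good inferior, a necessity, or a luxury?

0.38; necessity

%ΔQ = (842.2 − 779.3)/[( 779.3 + 842.2)/2] = 62.9/810.75 = 0.077582…
%ΔIncome = (66600 − 54320)/[( 54320 + 66600)/2] = 12280/60460 = 0.203109…
E_income = (62.9/810.75) / (12280/60460) = 0.3819…
0 < E_income < 1 ⇒ normal good, necessity.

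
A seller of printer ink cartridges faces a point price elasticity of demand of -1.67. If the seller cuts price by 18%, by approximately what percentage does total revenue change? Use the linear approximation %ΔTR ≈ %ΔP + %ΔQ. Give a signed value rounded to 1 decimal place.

%ΔQ ≈ Ed × %ΔP = (-1.67) × (-18%) = +30.0600%
%ΔTR ≈ %ΔP + %ΔQ = (-18%) + (+30.0600%) = +12.0600%

+12.1%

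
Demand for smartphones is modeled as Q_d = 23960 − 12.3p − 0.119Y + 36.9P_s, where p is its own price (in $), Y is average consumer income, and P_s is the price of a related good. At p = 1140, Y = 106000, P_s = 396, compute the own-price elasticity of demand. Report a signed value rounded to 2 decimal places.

At the given values, Q_d = 23960 − 12.3(1140) − 0.119(106000) + 36.9(396) = 11936.4.
∂Q_d/∂p = −12.3.
E = (-12.3) × (1140/11936.4) = -1.1747…

-1.17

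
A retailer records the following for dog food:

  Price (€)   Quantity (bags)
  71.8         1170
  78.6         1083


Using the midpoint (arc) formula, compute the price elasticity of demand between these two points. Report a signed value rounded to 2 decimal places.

%ΔQ = (1083 − 1170) / [(1170 + 1083)/2] = -87/1126.5 = -0.077230…
%ΔP = (78.6 − 71.8) / [(71.8 + 78.6)/2] = 6.8/75.2 = 0.090425…
Arc Ed = %ΔQ / %ΔP = (-87/1126.5) / (6.8/75.2) = -0.8540…

-0.85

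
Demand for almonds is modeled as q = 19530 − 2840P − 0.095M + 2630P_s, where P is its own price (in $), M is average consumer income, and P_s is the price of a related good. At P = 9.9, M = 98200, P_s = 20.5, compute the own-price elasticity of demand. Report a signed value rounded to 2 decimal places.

At the given values, q = 19530 − 2840(9.9) − 0.095(98200) + 2630(20.5) = 36000.
∂q/∂P = −2840.
E = (-2840) × (9.9/36000) = -0.781

-0.78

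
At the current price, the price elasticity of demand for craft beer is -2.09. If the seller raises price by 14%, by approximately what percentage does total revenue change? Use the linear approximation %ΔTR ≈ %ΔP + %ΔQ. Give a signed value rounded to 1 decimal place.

-15.3%

%ΔQ ≈ Ed × %ΔP = (-2.09) × (+14%) = -29.2600%
%ΔTR ≈ %ΔP + %ΔQ = (+14%) + (-29.2600%) = -15.2600%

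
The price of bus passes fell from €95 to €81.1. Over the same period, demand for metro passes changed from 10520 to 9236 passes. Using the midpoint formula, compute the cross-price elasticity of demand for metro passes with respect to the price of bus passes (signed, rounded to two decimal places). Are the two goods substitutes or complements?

0.82; substitutes

%ΔQ_{metro passes} = (9236 − 10520)/avg = -1284/9878 = -0.129985…
%ΔP_{bus passes} = (81.1 − 95)/avg = -13.9/88.05 = -0.157864…
E_cross = (-1284/9878) / (-13.9/88.05) = 0.8233…
E_cross > 0 ⇒ the goods are substitutes.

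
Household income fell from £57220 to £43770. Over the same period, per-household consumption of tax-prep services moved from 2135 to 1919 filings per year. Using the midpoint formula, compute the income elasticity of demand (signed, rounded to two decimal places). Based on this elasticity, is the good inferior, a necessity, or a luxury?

0.40; necessity

%ΔQ = (1919 − 2135)/[( 2135 + 1919)/2] = -216/2027 = -0.106561…
%ΔIncome = (43770 − 57220)/[( 57220 + 43770)/2] = -13450/50495 = -0.266363…
E_income = (-216/2027) / (-13450/50495) = 0.4000…
0 < E_income < 1 ⇒ normal good, necessity.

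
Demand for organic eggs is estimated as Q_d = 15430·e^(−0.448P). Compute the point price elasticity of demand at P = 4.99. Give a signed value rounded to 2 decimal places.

-2.24

dQ_d/dP = −0.448·Q_d = -739.214. At P = 4.99, Q_d = 1650.03.
Ed = (dQ_d/dP)·(P/Q_d) = (-739.214) × (4.99/1650.03) = -2.2355…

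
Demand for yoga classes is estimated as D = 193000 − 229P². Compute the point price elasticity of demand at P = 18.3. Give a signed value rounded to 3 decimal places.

-1.319

dD/dP = −2·229·P = -8381.4. At P = 18.3, D = 116310.19.
Ed = (dD/dP)·(P/D) = (-8381.4) × (18.3/116310.19) = -1.31871…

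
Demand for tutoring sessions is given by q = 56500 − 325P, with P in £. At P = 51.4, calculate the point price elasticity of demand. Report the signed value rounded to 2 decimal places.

dq/dP = −325. At P = 51.4, q = 56500 − 325(51.4) = 39795.
Ed = (dq/dP)·(P/q) = −325 × (51.4/39795) = -0.4197…

-0.42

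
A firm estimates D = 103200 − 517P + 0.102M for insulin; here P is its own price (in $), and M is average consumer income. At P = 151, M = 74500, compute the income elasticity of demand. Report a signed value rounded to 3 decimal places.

At the given values, D = 103200 − 517(151) + 0.102(74500) = 32732.
∂D/∂M = 0.102.
E = (0.102) × (74500/32732) = 0.23215…

0.232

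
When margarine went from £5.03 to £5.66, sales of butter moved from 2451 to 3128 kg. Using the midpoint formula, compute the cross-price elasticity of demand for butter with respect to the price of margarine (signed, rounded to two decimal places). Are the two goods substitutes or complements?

2.06; substitutes

%ΔQ_{butter} = (3128 − 2451)/avg = 677/2789.5 = 0.242695…
%ΔP_{margarine} = (5.66 − 5.03)/avg = 0.63/5.345 = 0.117867…
E_cross = (677/2789.5) / (0.63/5.345) = 2.0590…
E_cross > 0 ⇒ the goods are substitutes.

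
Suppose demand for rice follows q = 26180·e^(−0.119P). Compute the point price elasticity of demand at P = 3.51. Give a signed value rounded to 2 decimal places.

dq/dP = −0.119·q = -2051.71. At P = 3.51, q = 17241.3.
Ed = (dq/dP)·(P/q) = (-2051.71) × (3.51/17241.3) = -0.4176…

-0.42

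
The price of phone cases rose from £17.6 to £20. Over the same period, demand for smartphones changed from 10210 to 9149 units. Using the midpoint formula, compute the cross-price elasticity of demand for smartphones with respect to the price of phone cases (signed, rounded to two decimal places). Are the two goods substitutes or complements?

-0.86; complements

%ΔQ_{smartphones} = (9149 − 10210)/avg = -1061/9679.5 = -0.109613…
%ΔP_{phone cases} = (20 − 17.6)/avg = 2.4/18.8 = 0.127659…
E_cross = (-1061/9679.5) / (2.4/18.8) = -0.8586…
E_cross < 0 ⇒ the goods are complements.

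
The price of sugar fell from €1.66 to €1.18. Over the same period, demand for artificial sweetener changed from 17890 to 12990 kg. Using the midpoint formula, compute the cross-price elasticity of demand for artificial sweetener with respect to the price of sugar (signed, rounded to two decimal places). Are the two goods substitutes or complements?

%ΔQ_{artificial sweetener} = (12990 − 17890)/avg = -4900/15440 = -0.317357…
%ΔP_{sugar} = (1.18 − 1.66)/avg = -0.48/1.42 = -0.338028…
E_cross = (-4900/15440) / (-0.48/1.42) = 0.9388…
E_cross > 0 ⇒ the goods are substitutes.

0.94; substitutes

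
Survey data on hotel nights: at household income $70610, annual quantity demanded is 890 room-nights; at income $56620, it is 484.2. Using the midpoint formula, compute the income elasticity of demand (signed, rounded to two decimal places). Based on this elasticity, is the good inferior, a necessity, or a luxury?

%ΔQ = (484.2 − 890)/[( 890 + 484.2)/2] = -405.8/687.1 = -0.590598…
%ΔIncome = (56620 − 70610)/[( 70610 + 56620)/2] = -13990/63615 = -0.219916…
E_income = (-405.8/687.1) / (-13990/63615) = 2.6855…
E_income > 1 ⇒ normal good, luxury.

2.69; luxury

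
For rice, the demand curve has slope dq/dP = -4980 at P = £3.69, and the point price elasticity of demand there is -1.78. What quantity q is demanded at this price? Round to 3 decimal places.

10323.708

Ed = (dq/dP)·(P/q) ⇒ q = (dq/dP)·P/Ed = (-4980)·3.69/(-1.78) = 10323.70786…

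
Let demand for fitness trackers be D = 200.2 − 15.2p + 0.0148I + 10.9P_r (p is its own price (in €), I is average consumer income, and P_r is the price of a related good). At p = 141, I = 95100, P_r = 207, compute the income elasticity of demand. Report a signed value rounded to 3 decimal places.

0.818

At the given values, D = 200.2 − 15.2(141) + 0.0148(95100) + 10.9(207) = 1720.78.
∂D/∂I = 0.0148.
E = (0.0148) × (95100/1720.78) = 0.81793…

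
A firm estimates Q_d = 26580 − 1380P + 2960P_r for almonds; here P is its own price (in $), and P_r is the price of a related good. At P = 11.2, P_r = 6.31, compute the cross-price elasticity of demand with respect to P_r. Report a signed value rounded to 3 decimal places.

0.627

At the given values, Q_d = 26580 − 1380(11.2) + 2960(6.31) = 29801.6.
∂Q_d/∂P_r = 2960.
E = (2960) × (6.31/29801.6) = 0.62673…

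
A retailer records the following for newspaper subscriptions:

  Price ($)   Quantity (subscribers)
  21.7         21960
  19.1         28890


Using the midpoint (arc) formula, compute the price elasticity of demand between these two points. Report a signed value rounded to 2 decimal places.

-2.14

%ΔQ = (28890 − 21960) / [(21960 + 28890)/2] = 6930/25425 = 0.272566…
%ΔP = (19.1 − 21.7) / [(21.7 + 19.1)/2] = -2.6/20.4 = -0.127450…
Arc Ed = %ΔQ / %ΔP = (6930/25425) / (-2.6/20.4) = -2.1385…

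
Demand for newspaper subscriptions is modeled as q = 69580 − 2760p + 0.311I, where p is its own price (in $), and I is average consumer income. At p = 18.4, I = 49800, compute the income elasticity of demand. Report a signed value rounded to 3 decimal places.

0.452

At the given values, q = 69580 − 2760(18.4) + 0.311(49800) = 34283.8.
∂q/∂I = 0.311.
E = (0.311) × (49800/34283.8) = 0.45175…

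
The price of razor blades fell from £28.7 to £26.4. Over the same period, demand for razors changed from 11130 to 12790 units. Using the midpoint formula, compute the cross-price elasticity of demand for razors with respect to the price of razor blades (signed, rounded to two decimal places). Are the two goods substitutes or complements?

-1.66; complements

%ΔQ_{razors} = (12790 − 11130)/avg = 1660/11960 = 0.138795…
%ΔP_{razor blades} = (26.4 − 28.7)/avg = -2.3/27.55 = -0.083484…
E_cross = (1660/11960) / (-2.3/27.55) = -1.6625…
E_cross < 0 ⇒ the goods are complements.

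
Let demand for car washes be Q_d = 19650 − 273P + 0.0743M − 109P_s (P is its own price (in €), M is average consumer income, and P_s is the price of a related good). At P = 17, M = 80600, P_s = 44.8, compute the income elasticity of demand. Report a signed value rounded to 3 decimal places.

At the given values, Q_d = 19650 − 273(17) + 0.0743(80600) − 109(44.8) = 16114.38.
∂Q_d/∂M = 0.0743.
E = (0.0743) × (80600/16114.38) = 0.37162…

0.372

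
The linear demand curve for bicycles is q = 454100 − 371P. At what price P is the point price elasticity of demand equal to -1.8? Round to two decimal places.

Ed = −371P/(454100 − 371P). Set this equal to -1.8:
371P = 1.8·(454100 − 371P) ⇒ 371P(1 + 1.8) = 1.8·454100
P = 1.8·454100 / (371·2.8) = 786.8502…

786.85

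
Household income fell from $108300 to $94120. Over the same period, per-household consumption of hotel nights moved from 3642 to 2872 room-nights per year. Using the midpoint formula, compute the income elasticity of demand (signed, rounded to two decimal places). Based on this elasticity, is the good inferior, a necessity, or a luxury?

%ΔQ = (2872 − 3642)/[( 3642 + 2872)/2] = -770/3257 = -0.236413…
%ΔIncome = (94120 − 108300)/[( 108300 + 94120)/2] = -14180/101210 = -0.140104…
E_income = (-770/3257) / (-14180/101210) = 1.6874…
E_income > 1 ⇒ normal good, luxury.

1.69; luxury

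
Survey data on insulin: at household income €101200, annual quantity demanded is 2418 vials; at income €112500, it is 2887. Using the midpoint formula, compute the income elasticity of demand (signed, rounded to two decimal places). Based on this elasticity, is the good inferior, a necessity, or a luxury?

%ΔQ = (2887 − 2418)/[( 2418 + 2887)/2] = 469/2652.5 = 0.176814…
%ΔIncome = (112500 − 101200)/[( 101200 + 112500)/2] = 11300/106850 = 0.105755…
E_income = (469/2652.5) / (11300/106850) = 1.6719…
E_income > 1 ⇒ normal good, luxury.

1.67; luxury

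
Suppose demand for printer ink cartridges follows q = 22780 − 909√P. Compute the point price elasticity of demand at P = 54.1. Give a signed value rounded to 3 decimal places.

-0.208

dq/dP = −909/(2√P) = -61.7924. At P = 54.1, q = 16094.1.
Ed = (dq/dP)·(P/q) = (-61.7924) × (54.1/16094.1) = -0.20771…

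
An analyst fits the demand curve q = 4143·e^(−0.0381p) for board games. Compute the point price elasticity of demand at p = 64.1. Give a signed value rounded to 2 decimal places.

-2.44

dq/dp = −0.0381·q = -13.7278. At p = 64.1, q = 360.31.
Ed = (dq/dp)·(p/q) = (-13.7278) × (64.1/360.31) = -2.4422…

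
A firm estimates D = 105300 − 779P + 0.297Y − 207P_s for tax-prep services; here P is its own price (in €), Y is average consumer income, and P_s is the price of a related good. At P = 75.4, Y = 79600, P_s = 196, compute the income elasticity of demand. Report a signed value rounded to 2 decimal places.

0.80

At the given values, D = 105300 − 779(75.4) + 0.297(79600) − 207(196) = 29632.6.
∂D/∂Y = 0.297.
E = (0.297) × (79600/29632.6) = 0.7978…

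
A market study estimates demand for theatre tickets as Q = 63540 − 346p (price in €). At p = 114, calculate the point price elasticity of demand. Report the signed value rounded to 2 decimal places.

-1.64

dQ/dp = −346. At p = 114, Q = 63540 − 346(114) = 24096.
Ed = (dQ/dp)·(p/Q) = −346 × (114/24096) = -1.6369…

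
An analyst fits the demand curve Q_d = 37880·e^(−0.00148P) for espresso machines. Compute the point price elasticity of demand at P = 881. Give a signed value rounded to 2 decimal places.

-1.30

dQ_d/dP = −0.00148·Q_d = -15.2196. At P = 881, Q_d = 10283.5.
Ed = (dQ_d/dP)·(P/Q_d) = (-15.2196) × (881/10283.5) = -1.3038…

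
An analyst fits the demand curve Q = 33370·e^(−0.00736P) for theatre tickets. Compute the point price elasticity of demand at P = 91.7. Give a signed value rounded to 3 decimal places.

-0.675

dQ/dP = −0.00736·Q = -125.061. At P = 91.7, Q = 16992.
Ed = (dQ/dP)·(P/Q) = (-125.061) × (91.7/16992) = -0.67491…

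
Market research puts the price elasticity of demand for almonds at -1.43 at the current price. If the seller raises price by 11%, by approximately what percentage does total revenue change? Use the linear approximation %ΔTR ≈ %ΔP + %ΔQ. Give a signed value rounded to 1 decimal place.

%ΔQ ≈ Ed × %ΔP = (-1.43) × (+11%) = -15.7300%
%ΔTR ≈ %ΔP + %ΔQ = (+11%) + (-15.7300%) = -4.7300%

-4.7%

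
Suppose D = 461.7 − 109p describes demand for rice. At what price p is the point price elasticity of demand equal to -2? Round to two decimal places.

2.82

Ed = −109p/(461.7 − 109p). Set this equal to -2:
109p = 2·(461.7 − 109p) ⇒ 109p(1 + 2) = 2·461.7
p = 2·461.7 / (109·3) = 2.8238…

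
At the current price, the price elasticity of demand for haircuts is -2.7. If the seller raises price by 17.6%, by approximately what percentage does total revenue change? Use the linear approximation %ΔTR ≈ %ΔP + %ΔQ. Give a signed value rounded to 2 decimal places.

-29.92%

%ΔQ ≈ Ed × %ΔP = (-2.7) × (+17.6%) = -47.5200%
%ΔTR ≈ %ΔP + %ΔQ = (+17.6%) + (-47.5200%) = -29.9200%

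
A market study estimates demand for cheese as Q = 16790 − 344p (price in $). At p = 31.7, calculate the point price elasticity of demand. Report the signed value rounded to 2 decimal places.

dQ/dp = −344. At p = 31.7, Q = 16790 − 344(31.7) = 5885.2.
Ed = (dQ/dp)·(p/Q) = −344 × (31.7/5885.2) = -1.8529…

-1.85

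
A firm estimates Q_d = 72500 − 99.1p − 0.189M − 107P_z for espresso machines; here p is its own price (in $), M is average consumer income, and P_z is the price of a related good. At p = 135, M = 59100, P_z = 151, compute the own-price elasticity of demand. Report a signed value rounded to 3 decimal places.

At the given values, Q_d = 72500 − 99.1(135) − 0.189(59100) − 107(151) = 31794.6.
∂Q_d/∂p = −99.1.
E = (-99.1) × (135/31794.6) = -0.42077…

-0.421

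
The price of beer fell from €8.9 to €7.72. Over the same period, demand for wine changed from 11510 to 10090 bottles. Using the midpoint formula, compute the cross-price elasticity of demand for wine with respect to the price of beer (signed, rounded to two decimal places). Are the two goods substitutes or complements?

0.93; substitutes

%ΔQ_{wine} = (10090 − 11510)/avg = -1420/10800 = -0.131481…
%ΔP_{beer} = (7.72 − 8.9)/avg = -1.18/8.31 = -0.141997…
E_cross = (-1420/10800) / (-1.18/8.31) = 0.9259…
E_cross > 0 ⇒ the goods are substitutes.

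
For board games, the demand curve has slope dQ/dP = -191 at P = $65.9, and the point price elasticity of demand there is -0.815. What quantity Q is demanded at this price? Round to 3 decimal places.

15444.049

Ed = (dQ/dP)·(P/Q) ⇒ Q = (dQ/dP)·P/Ed = (-191)·65.9/(-0.815) = 15444.04907…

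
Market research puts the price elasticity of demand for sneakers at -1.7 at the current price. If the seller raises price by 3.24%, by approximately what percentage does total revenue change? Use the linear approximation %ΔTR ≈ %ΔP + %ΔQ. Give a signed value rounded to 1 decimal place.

-2.3%

%ΔQ ≈ Ed × %ΔP = (-1.7) × (+3.24%) = -5.5080%
%ΔTR ≈ %ΔP + %ΔQ = (+3.24%) + (-5.5080%) = -2.2680%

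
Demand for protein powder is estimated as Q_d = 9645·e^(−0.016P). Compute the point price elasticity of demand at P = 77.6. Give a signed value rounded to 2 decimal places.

dQ_d/dP = −0.016·Q_d = -44.5864. At P = 77.6, Q_d = 2786.65.
Ed = (dQ_d/dP)·(P/Q_d) = (-44.5864) × (77.6/2786.65) = -1.2416

-1.24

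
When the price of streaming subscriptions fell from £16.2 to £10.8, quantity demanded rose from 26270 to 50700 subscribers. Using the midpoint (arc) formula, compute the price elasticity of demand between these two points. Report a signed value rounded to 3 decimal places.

%ΔQ = (50700 − 26270) / [(26270 + 50700)/2] = 24430/38485 = 0.634792…
%ΔP = (10.8 − 16.2) / [(16.2 + 10.8)/2] = -5.4/13.5 = -0.4
Arc Ed = %ΔQ / %ΔP = (24430/38485) / (-5.4/13.5) = -1.58698…

-1.587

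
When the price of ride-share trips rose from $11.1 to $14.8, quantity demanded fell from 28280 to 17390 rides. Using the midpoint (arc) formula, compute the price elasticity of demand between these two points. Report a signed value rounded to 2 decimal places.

%ΔQ = (17390 − 28280) / [(28280 + 17390)/2] = -10890/22835 = -0.476899…
%ΔP = (14.8 − 11.1) / [(11.1 + 14.8)/2] = 3.7/12.95 = 0.285714…
Arc Ed = %ΔQ / %ΔP = (-10890/22835) / (3.7/12.95) = -1.6691…

-1.67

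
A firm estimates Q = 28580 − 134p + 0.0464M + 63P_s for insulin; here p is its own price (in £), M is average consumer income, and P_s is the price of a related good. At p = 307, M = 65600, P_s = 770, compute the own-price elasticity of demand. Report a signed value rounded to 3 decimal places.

At the given values, Q = 28580 − 134(307) + 0.0464(65600) + 63(770) = 38995.84.
∂Q/∂p = −134.
E = (-134) × (307/38995.84) = -1.05493…

-1.055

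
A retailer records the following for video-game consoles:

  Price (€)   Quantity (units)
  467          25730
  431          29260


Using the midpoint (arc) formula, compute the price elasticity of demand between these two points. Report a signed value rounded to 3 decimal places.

-1.601

%ΔQ = (29260 − 25730) / [(25730 + 29260)/2] = 3530/27495 = 0.128386…
%ΔP = (431 − 467) / [(467 + 431)/2] = -36/449 = -0.080178…
Arc Ed = %ΔQ / %ΔP = (3530/27495) / (-36/449) = -1.60127…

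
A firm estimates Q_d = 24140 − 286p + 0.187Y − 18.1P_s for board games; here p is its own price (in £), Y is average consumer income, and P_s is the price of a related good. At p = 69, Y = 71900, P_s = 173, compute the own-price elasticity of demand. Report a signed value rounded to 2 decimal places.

-1.34

At the given values, Q_d = 24140 − 286(69) + 0.187(71900) − 18.1(173) = 14720.
∂Q_d/∂p = −286.
E = (-286) × (69/14720) = -1.3406…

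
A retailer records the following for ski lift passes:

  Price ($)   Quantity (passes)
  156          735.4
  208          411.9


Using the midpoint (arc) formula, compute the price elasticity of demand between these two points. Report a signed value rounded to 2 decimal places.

-1.97

%ΔQ = (411.9 − 735.4) / [(735.4 + 411.9)/2] = -323.5/573.65 = -0.563932…
%ΔP = (208 − 156) / [(156 + 208)/2] = 52/182 = 0.285714…
Arc Ed = %ΔQ / %ΔP = (-323.5/573.65) / (52/182) = -1.9737…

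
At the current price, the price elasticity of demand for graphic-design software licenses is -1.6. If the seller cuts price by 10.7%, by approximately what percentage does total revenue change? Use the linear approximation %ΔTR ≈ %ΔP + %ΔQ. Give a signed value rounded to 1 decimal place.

%ΔQ ≈ Ed × %ΔP = (-1.6) × (-10.7%) = +17.1200%
%ΔTR ≈ %ΔP + %ΔQ = (-10.7%) + (+17.1200%) = +6.4200%

+6.4%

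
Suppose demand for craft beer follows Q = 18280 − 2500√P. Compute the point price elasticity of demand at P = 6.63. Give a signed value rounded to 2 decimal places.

-0.27

dQ/dP = −2500/(2√P) = -485.46. At P = 6.63, Q = 11842.8.
Ed = (dQ/dP)·(P/Q) = (-485.46) × (6.63/11842.8) = -0.2717…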